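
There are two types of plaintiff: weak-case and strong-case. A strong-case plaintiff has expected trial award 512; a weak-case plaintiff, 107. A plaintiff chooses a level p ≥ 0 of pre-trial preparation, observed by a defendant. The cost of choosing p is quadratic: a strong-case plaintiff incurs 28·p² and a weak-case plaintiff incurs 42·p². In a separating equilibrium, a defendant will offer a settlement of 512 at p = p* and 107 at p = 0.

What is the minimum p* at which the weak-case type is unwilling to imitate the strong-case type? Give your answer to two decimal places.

The weak-case type at p = 0 receives 107; imitating at p* yields 512 − 42·p*².
Indifference: 107 = 512 − 42·p*², so p*² = (512 − 107) / 42 ≈ 9.6429.
p* = √9.6429 ≈ 3.11.

3.11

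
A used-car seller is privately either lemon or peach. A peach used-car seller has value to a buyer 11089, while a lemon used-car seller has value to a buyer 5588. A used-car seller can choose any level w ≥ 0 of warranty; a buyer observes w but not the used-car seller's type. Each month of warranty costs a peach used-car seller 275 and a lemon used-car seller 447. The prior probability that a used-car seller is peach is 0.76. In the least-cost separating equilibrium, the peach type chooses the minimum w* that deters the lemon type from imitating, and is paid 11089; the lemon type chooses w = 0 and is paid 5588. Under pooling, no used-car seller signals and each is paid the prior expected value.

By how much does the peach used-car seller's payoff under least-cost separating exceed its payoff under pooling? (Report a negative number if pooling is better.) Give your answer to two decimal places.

Least-cost separating signal: w* solves 5588 = 11089 − 447·w*, so w* = (11089 − 5588)/447 ≈ 12.3065.
Peach type's separating payoff: 11089 − 275 × w* = 11089 − 275 × (11089 − 5588)/447 = 11089 − 1512775/447 ≈ 7704.7159.
Pooling payoff: 0.76 × 11089 + 0.24 × 5588 = 9768.76.
Difference: 7704.7159 − 9768.76 = -2064.0441, i.e. -2064.04 to two decimal places.
The peach type would prefer the pooling outcome.

-2064.04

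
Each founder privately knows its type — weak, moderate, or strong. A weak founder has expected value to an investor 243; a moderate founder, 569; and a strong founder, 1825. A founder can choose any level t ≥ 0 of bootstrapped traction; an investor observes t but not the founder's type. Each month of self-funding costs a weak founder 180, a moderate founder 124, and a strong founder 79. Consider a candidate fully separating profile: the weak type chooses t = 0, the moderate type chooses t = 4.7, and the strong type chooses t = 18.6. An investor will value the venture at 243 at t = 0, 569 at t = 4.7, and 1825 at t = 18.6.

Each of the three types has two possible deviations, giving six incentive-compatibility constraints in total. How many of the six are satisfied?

Weak (own payoff 243): to t=4.7 gives 569 − 180×4.7 = -277 → no gain ✓; to t=18.6 gives 1825 − 180×18.6 = -1523 → no gain ✓.
Strong (own payoff 1825 − 79×18.6 = 355.6): to t=0 gives 243 → no gain ✓; to t=4.7 gives 569 − 79×4.7 = 197.7 → no gain ✓.
Moderate (own payoff 569 − 124×4.7 = -13.8): to t=0 gives 243 → profitable ✗; to t=18.6 gives 1825 − 124×18.6 = -481.4 → no gain ✓.
5 of the 6 constraints hold; not an equilibrium.

5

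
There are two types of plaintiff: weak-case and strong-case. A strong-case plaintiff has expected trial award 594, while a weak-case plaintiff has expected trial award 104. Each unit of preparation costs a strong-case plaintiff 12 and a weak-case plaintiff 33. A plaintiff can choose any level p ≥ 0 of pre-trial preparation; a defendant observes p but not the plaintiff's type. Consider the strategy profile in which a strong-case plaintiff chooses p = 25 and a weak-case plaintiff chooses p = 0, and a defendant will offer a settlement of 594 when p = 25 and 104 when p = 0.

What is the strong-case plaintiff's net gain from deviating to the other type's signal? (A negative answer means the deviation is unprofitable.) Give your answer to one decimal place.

Playing p = 25 the strong-case plaintiff receives 594 − 12 × 25 = 294.
Deviating to p = 0 yields 104 instead.
Gain from deviating: 104 − 294 = -190.0.
The gain is negative, so the strong-case type's incentive-compatibility constraint is satisfied.

-190.0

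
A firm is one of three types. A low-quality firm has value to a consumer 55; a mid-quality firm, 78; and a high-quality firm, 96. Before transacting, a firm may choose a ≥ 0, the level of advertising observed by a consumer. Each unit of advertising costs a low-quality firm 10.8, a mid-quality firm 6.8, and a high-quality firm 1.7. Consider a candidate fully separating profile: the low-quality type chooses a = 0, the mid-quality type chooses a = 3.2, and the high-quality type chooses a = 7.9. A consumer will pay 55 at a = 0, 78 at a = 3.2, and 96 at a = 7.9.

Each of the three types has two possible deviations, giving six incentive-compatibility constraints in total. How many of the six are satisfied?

Mid-quality (own payoff 78 − 6.8×3.2 = 56.24): to a=0 gives 55 → no gain ✓; to a=7.9 gives 96 − 6.8×7.9 = 42.28 → no gain ✓.
High-quality (own payoff 96 − 1.7×7.9 = 82.57): to a=0 gives 55 → no gain ✓; to a=3.2 gives 78 − 1.7×3.2 = 72.56 → no gain ✓.
Low-quality (own payoff 55): to a=3.2 gives 78 − 10.8×3.2 = 43.44 → no gain ✓; to a=7.9 gives 96 − 10.8×7.9 = 10.68 → no gain ✓.
6 of the 6 constraints hold; this profile is a separating equilibrium.

6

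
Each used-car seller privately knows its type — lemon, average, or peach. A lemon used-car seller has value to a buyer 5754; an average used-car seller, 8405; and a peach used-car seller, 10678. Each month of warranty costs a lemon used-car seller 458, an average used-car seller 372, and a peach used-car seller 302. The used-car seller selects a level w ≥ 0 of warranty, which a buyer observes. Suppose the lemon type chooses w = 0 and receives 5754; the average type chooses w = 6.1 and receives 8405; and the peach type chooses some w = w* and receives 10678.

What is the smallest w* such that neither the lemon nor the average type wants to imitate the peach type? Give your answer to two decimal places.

12.21

Average type (on-path payoff 8405 − 372×6.1 = 6135.8) won't mimic when 6135.8 ≥ 10678 − 372·w*, i.e. w* ≥ 12.21.
Lemon type (on-path payoff 5754) won't mimic when 5754 ≥ 10678 − 458·w*, i.e. w* ≥ 10.75.
Both must hold, so w* = max(10.75, 12.21) = 12.21. The average type's constraint binds.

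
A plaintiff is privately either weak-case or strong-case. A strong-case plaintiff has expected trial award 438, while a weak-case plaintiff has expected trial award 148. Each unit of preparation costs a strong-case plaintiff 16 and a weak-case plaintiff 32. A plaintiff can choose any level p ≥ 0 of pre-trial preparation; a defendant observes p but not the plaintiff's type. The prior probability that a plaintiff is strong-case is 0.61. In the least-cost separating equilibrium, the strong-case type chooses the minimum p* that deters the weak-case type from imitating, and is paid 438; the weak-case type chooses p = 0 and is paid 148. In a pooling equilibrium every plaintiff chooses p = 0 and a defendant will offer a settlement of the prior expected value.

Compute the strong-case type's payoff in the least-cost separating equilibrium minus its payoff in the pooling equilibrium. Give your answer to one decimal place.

-31.9

Least-cost separating signal: p* solves 148 = 438 − 32·p*, so p* = (438 − 148)/32 = 9.0625.
Strong-case type's separating payoff: 438 − 16 × p* = 438 − 16 × (438 − 148)/32 = 438 − 4640/32 = 293.
Pooling payoff: 0.61 × 438 + 0.39 × 148 = 324.9.
Difference: 293 − 324.9 = -31.9.
The strong-case type would prefer the pooling outcome.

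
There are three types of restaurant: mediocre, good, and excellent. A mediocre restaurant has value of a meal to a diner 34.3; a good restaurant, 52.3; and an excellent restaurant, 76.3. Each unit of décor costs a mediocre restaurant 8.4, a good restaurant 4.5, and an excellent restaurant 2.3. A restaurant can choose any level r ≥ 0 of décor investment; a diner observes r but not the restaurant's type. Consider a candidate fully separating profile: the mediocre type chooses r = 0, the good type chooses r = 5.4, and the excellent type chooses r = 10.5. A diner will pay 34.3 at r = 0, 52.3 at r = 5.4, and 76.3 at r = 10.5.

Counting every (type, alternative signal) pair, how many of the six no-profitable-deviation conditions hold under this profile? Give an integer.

Good (own payoff 52.3 − 4.5×5.4 = 28): to r=0 gives 34.3 → profitable ✗; to r=10.5 gives 76.3 − 4.5×10.5 = 29.05 → profitable ✗.
Mediocre (own payoff 34.3): to r=5.4 gives 52.3 − 8.4×5.4 = 6.94 → no gain ✓; to r=10.5 gives 76.3 − 8.4×10.5 = -11.9 → no gain ✓.
Excellent (own payoff 76.3 − 2.3×10.5 = 52.15): to r=0 gives 34.3 → no gain ✓; to r=5.4 gives 52.3 − 2.3×5.4 = 39.88 → no gain ✓.
4 of the 6 constraints hold; not an equilibrium.

4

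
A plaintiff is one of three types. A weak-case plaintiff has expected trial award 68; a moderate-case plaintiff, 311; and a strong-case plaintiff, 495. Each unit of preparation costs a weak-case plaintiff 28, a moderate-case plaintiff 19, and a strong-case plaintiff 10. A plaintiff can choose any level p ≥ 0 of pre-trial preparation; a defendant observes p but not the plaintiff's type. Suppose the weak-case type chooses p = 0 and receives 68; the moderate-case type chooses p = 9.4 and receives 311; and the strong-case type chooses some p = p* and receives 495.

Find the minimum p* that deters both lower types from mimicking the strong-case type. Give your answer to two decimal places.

Moderate-case type (on-path payoff 311 − 19×9.4 = 132.4) won't mimic when 132.4 ≥ 495 − 19·p*, i.e. p* ≥ 19.08.
Weak-case type (on-path payoff 68) won't mimic when 68 ≥ 495 − 28·p*, i.e. p* ≥ 15.25.
Both must hold, so p* = max(15.25, 19.08) = 19.08. The moderate-case type's constraint binds.

19.08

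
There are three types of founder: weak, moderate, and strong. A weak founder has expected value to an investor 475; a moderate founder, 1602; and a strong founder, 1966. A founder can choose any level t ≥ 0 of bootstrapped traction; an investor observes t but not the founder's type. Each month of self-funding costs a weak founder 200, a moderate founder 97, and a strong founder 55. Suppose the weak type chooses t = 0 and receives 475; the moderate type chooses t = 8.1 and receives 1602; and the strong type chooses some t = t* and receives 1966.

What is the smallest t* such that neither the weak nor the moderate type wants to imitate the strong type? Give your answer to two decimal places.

Weak type (on-path payoff 475) won't mimic when 475 ≥ 1966 − 200·t*, i.e. t* ≥ 7.46.
Moderate type (on-path payoff 1602 − 97×8.1 = 816.3) won't mimic when 816.3 ≥ 1966 − 97·t*, i.e. t* ≥ 11.85.
Both must hold, so t* = max(7.46, 11.85) = 11.85. The moderate type's constraint binds.

11.85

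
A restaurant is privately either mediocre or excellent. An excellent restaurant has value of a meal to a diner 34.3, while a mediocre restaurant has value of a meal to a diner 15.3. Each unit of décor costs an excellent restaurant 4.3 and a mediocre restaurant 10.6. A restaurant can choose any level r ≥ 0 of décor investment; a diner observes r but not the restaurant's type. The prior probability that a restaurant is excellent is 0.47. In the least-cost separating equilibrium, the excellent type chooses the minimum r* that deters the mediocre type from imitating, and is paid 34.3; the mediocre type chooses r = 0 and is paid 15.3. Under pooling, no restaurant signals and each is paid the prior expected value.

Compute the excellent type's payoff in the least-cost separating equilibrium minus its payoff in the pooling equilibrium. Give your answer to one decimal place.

Least-cost separating signal: r* solves 15.3 = 34.3 − 10.6·r*, so r* = (34.3 − 15.3)/10.6 ≈ 1.7925.
Excellent type's separating payoff: 34.3 − 4.3 × r* = 34.3 − 4.3 × (34.3 − 15.3)/10.6 = 34.3 − 81.7/10.6 ≈ 26.592.
Pooling payoff: 0.47 × 34.3 + 0.53 × 15.3 = 24.23.
Difference: 26.592 − 24.23 = 2.362, i.e. 2.4 to one decimal place.
The excellent type prefers to separate.

2.4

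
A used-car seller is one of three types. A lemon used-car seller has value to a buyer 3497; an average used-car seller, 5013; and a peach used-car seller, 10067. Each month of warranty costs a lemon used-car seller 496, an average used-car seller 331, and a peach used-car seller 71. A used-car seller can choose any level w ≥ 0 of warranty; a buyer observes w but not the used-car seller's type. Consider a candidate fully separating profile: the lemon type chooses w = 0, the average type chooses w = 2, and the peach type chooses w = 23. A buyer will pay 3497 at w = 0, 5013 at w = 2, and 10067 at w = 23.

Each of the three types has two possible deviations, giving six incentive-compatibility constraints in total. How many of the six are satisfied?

Average (own payoff 5013 − 331×2 = 4351): to w=0 gives 3497 → no gain ✓; to w=23 gives 10067 − 331×23 = 2454 → no gain ✓.
Lemon (own payoff 3497): to w=2 gives 5013 − 496×2 = 4021 → profitable ✗; to w=23 gives 10067 − 496×23 = -1341 → no gain ✓.
Peach (own payoff 10067 − 71×23 = 8434): to w=0 gives 3497 → no gain ✓; to w=2 gives 5013 − 71×2 = 4871 → no gain ✓.
5 of the 6 constraints hold; not an equilibrium.

5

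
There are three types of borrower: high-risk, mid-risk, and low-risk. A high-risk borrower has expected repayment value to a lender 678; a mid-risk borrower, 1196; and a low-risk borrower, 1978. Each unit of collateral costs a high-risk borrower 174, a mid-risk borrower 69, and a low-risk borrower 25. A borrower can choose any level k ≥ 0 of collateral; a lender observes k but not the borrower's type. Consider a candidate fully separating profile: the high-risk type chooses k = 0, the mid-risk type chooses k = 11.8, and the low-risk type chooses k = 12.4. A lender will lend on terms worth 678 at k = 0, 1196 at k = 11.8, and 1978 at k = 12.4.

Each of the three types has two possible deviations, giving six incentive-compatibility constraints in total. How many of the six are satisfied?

4

High-risk (own payoff 678): to k=11.8 gives 1196 − 174×11.8 = -857.2 → no gain ✓; to k=12.4 gives 1978 − 174×12.4 = -179.6 → no gain ✓.
Mid-risk (own payoff 1196 − 69×11.8 = 381.8): to k=0 gives 678 → profitable ✗; to k=12.4 gives 1978 − 69×12.4 = 1122.4 → profitable ✗.
Low-risk (own payoff 1978 − 25×12.4 = 1668): to k=0 gives 678 → no gain ✓; to k=11.8 gives 1196 − 25×11.8 = 901 → no gain ✓.
4 of the 6 constraints hold; not an equilibrium.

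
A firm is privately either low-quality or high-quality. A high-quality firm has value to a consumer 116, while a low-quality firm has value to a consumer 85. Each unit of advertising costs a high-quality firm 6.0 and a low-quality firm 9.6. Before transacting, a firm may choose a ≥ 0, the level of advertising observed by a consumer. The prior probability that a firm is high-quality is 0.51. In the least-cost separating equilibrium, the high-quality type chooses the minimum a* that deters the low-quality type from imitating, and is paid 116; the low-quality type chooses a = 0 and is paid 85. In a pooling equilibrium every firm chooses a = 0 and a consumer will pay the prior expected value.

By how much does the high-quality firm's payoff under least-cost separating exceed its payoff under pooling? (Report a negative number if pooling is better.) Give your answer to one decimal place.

Least-cost separating signal: a* solves 85 = 116 − 9.6·a*, so a* = (116 − 85)/9.6 ≈ 3.2292.
High-quality type's separating payoff: 116 − 6.0 × a* = 116 − 6.0 × (116 − 85)/9.6 = 116 − 186/9.6 = 96.625.
Pooling payoff: 0.51 × 116 + 0.49 × 85 = 100.81.
Difference: 96.625 − 100.81 = -4.185, i.e. -4.2 to one decimal place.
The high-quality type would prefer the pooling outcome.

-4.2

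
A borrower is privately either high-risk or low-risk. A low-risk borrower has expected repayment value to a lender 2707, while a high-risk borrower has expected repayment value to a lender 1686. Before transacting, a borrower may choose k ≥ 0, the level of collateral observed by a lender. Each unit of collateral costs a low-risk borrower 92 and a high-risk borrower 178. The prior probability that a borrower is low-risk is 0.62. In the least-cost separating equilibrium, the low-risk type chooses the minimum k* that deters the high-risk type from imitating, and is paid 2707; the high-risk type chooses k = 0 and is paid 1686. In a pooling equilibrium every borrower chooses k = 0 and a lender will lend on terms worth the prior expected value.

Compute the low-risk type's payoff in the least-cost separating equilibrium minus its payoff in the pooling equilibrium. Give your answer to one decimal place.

-139.7

Least-cost separating signal: k* solves 1686 = 2707 − 178·k*, so k* = (2707 − 1686)/178 ≈ 5.7360.
Low-risk type's separating payoff: 2707 − 92 × k* = 2707 − 92 × (2707 − 1686)/178 = 2707 − 93932/178 ≈ 2179.292.
Pooling payoff: 0.62 × 2707 + 0.38 × 1686 = 2319.02.
Difference: 2179.292 − 2319.02 = -139.728, i.e. -139.7 to one decimal place.
The low-risk type would prefer the pooling outcome.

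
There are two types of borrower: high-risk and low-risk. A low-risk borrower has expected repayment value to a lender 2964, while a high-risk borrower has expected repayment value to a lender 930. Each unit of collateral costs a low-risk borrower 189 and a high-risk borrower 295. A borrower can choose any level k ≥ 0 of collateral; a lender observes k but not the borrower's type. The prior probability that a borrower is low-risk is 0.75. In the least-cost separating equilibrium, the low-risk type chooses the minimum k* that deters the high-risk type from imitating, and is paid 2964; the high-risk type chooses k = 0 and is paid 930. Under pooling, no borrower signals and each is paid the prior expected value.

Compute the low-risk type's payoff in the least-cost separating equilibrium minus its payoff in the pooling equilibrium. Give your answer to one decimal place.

Least-cost separating signal: k* solves 930 = 2964 − 295·k*, so k* = (2964 − 930)/295 ≈ 6.8949.
Low-risk type's separating payoff: 2964 − 189 × k* = 2964 − 189 × (2964 − 930)/295 = 2964 − 384426/295 ≈ 1660.861.
Pooling payoff: 0.75 × 2964 + 0.25 × 930 = 2455.5.
Difference: 1660.861 − 2455.5 = -794.639, i.e. -794.6 to one decimal place.
The low-risk type would prefer the pooling outcome.

-794.6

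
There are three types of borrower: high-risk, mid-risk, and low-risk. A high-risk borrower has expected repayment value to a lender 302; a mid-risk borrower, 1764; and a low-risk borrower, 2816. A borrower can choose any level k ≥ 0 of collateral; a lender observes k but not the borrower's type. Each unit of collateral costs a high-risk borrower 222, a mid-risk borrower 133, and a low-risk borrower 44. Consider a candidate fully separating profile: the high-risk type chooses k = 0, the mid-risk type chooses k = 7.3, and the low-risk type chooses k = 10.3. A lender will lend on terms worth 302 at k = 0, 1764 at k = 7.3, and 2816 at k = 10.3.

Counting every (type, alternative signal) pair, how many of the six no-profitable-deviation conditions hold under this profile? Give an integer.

Mid-risk (own payoff 1764 − 133×7.3 = 793.1): to k=0 gives 302 → no gain ✓; to k=10.3 gives 2816 − 133×10.3 = 1446.1 → profitable ✗.
High-risk (own payoff 302): to k=7.3 gives 1764 − 222×7.3 = 143.4 → no gain ✓; to k=10.3 gives 2816 − 222×10.3 = 529.4 → profitable ✗.
Low-risk (own payoff 2816 − 44×10.3 = 2362.8): to k=0 gives 302 → no gain ✓; to k=7.3 gives 1764 − 44×7.3 = 1442.8 → no gain ✓.
4 of the 6 constraints hold; not an equilibrium.

4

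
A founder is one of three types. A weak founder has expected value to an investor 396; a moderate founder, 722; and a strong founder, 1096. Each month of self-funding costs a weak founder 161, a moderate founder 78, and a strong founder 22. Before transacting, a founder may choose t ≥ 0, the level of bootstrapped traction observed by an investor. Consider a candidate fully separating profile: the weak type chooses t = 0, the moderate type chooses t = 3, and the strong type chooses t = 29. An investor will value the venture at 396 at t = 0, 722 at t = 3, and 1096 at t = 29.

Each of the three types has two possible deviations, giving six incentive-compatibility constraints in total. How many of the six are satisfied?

Weak (own payoff 396): to t=3 gives 722 − 161×3 = 239 → no gain ✓; to t=29 gives 1096 − 161×29 = -3573 → no gain ✓.
Moderate (own payoff 722 − 78×3 = 488): to t=0 gives 396 → no gain ✓; to t=29 gives 1096 − 78×29 = -1166 → no gain ✓.
Strong (own payoff 1096 − 22×29 = 458): to t=0 gives 396 → no gain ✓; to t=3 gives 722 − 22×3 = 656 → profitable ✗.
5 of the 6 constraints hold; not an equilibrium.

5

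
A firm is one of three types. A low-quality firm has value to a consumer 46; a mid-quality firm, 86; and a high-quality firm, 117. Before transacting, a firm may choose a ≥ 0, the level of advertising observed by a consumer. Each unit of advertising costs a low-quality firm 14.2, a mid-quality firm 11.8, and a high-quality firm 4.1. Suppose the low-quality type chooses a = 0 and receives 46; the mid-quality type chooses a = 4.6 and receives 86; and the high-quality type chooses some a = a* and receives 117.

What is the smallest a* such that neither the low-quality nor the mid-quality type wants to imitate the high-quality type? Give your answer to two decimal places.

Low-quality type (on-path payoff 46) won't mimic when 46 ≥ 117 − 14.2·a*, i.e. a* ≥ 5.00.
Mid-quality type (on-path payoff 86 − 11.8×4.6 = 31.72) won't mimic when 31.72 ≥ 117 − 11.8·a*, i.e. a* ≥ 7.23.
Both must hold, so a* = max(5.00, 7.23) = 7.23. The mid-quality type's constraint binds.

7.23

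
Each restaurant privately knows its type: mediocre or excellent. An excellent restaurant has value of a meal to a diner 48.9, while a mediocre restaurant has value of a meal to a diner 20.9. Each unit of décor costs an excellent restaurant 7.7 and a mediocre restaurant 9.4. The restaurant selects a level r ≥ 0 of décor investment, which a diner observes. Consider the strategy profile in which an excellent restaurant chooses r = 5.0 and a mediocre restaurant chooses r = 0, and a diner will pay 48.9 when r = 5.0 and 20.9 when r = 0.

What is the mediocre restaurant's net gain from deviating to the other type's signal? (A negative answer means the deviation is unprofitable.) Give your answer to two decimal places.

Playing r = 0 the mediocre restaurant receives 20.9.
Deviating to r = 5.0 brings payment 48.9 at cost 9.4 × 5.0 = 47, netting 1.9.
Gain from deviating: 1.9 − 20.9 = -19.00.
The gain is negative, so the mediocre type's incentive-compatibility constraint is satisfied.

-19.00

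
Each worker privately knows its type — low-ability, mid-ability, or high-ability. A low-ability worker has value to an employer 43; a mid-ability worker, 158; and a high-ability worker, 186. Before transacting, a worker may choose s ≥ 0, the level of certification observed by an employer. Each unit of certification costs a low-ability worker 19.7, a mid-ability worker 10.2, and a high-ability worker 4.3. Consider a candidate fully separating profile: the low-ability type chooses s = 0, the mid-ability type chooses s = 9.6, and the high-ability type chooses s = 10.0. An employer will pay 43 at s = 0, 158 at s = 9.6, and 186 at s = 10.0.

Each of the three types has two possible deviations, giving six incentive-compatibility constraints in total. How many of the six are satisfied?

Low-ability (own payoff 43): to s=9.6 gives 158 − 19.7×9.6 = -31.12 → no gain ✓; to s=10.0 gives 186 − 19.7×10.0 = -11 → no gain ✓.
Mid-ability (own payoff 158 − 10.2×9.6 = 60.08): to s=0 gives 43 → no gain ✓; to s=10.0 gives 186 − 10.2×10.0 = 84 → profitable ✗.
High-ability (own payoff 186 − 4.3×10.0 = 143): to s=0 gives 43 → no gain ✓; to s=9.6 gives 158 − 4.3×9.6 = 116.72 → no gain ✓.
5 of the 6 constraints hold; not an equilibrium.

5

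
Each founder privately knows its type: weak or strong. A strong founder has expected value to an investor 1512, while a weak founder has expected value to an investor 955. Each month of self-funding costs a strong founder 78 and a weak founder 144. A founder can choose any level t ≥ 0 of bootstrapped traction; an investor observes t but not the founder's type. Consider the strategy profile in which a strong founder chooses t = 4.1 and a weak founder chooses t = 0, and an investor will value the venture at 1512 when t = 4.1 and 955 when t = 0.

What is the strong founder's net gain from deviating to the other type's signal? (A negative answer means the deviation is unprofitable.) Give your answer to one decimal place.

Playing t = 4.1 the strong founder receives 1512 − 78 × 4.1 = 1192.2.
Deviating to t = 0 yields 955 instead.
Gain from deviating: 955 − 1192.2 = -237.2.
The gain is negative, so the strong type's incentive-compatibility constraint is satisfied.

-237.2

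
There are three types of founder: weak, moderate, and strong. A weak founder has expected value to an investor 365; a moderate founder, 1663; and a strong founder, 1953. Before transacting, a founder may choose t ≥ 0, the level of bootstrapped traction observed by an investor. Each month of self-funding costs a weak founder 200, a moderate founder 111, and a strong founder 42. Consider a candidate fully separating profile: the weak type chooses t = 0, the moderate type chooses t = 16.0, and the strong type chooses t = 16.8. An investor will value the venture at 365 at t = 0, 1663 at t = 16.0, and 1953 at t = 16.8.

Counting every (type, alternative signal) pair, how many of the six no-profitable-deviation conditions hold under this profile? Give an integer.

Moderate (own payoff 1663 − 111×16.0 = -113): to t=0 gives 365 → profitable ✗; to t=16.8 gives 1953 − 111×16.8 = 88.2 → profitable ✗.
Strong (own payoff 1953 − 42×16.8 = 1247.4): to t=0 gives 365 → no gain ✓; to t=16.0 gives 1663 − 42×16.0 = 991 → no gain ✓.
Weak (own payoff 365): to t=16.0 gives 1663 − 200×16.0 = -1537 → no gain ✓; to t=16.8 gives 1953 − 200×16.8 = -1407 → no gain ✓.
4 of the 6 constraints hold; not an equilibrium.

4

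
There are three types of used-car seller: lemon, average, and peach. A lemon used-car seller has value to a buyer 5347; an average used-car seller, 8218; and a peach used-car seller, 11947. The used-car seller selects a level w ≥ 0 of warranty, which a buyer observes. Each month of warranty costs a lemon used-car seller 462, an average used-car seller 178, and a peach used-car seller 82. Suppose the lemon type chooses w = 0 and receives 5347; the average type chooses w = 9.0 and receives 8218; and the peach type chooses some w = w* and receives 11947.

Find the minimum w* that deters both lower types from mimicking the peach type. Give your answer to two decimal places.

29.95

Average type (on-path payoff 8218 − 178×9.0 = 6616) won't mimic when 6616 ≥ 11947 − 178·w*, i.e. w* ≥ 29.95.
Lemon type (on-path payoff 5347) won't mimic when 5347 ≥ 11947 − 462·w*, i.e. w* ≥ 14.29.
Both must hold, so w* = max(14.29, 29.95) = 29.95. The average type's constraint binds.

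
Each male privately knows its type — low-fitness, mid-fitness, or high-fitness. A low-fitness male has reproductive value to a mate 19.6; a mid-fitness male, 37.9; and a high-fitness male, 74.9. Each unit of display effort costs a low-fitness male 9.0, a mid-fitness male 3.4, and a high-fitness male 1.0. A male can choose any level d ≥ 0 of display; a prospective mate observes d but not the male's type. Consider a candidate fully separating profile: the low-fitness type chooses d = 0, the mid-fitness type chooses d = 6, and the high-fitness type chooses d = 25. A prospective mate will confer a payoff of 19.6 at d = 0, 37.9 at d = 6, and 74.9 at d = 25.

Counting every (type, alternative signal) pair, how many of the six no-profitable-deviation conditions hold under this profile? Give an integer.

5

Mid-fitness (own payoff 37.9 − 3.4×6 = 17.5): to d=0 gives 19.6 → profitable ✗; to d=25 gives 74.9 − 3.4×25 = -10.1 → no gain ✓.
Low-fitness (own payoff 19.6): to d=6 gives 37.9 − 9.0×6 = -16.1 → no gain ✓; to d=25 gives 74.9 − 9.0×25 = -150.1 → no gain ✓.
High-fitness (own payoff 74.9 − 1.0×25 = 49.9): to d=0 gives 19.6 → no gain ✓; to d=6 gives 37.9 − 1.0×6 = 31.9 → no gain ✓.
5 of the 6 constraints hold; not an equilibrium.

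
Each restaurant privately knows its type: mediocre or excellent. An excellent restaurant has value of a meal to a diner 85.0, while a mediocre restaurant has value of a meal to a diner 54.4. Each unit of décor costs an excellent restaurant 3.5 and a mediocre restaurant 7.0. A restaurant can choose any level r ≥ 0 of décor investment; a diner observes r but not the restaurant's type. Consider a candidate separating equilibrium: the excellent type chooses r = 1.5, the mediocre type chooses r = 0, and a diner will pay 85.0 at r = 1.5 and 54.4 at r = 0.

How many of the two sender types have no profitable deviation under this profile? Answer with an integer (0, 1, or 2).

Excellent type: signal → 85.0 − 3.5 × 1.5 = 79.75; deviate to 0 → 54.4. IC holds (79.75 ≥ 54.4).
Mediocre type: stay at 0 → 54.4; mimic → 85.0 − 7.0 × 1.5 = 74.5. IC fails (54.4 < 74.5).
1 of 2 constraints hold, so this profile is not an equilibrium.

1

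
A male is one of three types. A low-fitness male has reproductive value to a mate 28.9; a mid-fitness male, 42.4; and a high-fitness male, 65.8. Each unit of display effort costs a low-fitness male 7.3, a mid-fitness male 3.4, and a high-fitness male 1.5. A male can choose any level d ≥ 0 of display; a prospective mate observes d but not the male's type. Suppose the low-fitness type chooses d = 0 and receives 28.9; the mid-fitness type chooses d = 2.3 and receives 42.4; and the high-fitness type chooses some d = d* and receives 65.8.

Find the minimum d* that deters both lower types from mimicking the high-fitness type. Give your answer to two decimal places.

Mid-fitness type (on-path payoff 42.4 − 3.4×2.3 = 34.58) won't mimic when 34.58 ≥ 65.8 − 3.4·d*, i.e. d* ≥ 9.18.
Low-fitness type (on-path payoff 28.9) won't mimic when 28.9 ≥ 65.8 − 7.3·d*, i.e. d* ≥ 5.05.
Both must hold, so d* = max(5.05, 9.18) = 9.18. The mid-fitness type's constraint binds.

9.18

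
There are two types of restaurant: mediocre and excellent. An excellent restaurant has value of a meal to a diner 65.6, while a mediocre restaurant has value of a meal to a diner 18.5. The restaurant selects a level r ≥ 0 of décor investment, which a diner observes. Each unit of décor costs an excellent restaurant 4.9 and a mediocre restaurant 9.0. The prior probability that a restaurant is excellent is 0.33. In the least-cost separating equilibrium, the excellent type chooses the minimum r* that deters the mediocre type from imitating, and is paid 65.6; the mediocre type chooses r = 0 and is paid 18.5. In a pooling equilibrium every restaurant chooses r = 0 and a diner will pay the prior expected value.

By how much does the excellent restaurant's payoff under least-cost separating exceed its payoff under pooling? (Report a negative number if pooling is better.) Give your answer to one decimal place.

5.9

Least-cost separating signal: r* solves 18.5 = 65.6 − 9.0·r*, so r* = (65.6 − 18.5)/9.0 ≈ 5.2333.
Excellent type's separating payoff: 65.6 − 4.9 × r* = 65.6 − 4.9 × (65.6 − 18.5)/9.0 = 65.6 − 230.79/9.0 ≈ 39.957.
Pooling payoff: 0.33 × 65.6 + 0.67 × 18.5 = 34.043.
Difference: 39.957 − 34.043 = 5.914, i.e. 5.9 to one decimal place.
The excellent type prefers to separate.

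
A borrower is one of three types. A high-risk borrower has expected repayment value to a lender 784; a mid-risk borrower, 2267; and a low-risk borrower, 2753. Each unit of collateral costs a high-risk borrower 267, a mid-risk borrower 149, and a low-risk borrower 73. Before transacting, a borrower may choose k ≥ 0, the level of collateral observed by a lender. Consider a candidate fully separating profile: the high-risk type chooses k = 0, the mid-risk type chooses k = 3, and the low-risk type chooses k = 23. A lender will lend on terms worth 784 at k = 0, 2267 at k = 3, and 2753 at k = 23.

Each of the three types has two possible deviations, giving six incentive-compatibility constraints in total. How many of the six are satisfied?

Mid-risk (own payoff 2267 − 149×3 = 1820): to k=0 gives 784 → no gain ✓; to k=23 gives 2753 − 149×23 = -674 → no gain ✓.
High-risk (own payoff 784): to k=3 gives 2267 − 267×3 = 1466 → profitable ✗; to k=23 gives 2753 − 267×23 = -3388 → no gain ✓.
Low-risk (own payoff 2753 − 73×23 = 1074): to k=0 gives 784 → no gain ✓; to k=3 gives 2267 − 73×3 = 2048 → profitable ✗.
4 of the 6 constraints hold; not an equilibrium.

4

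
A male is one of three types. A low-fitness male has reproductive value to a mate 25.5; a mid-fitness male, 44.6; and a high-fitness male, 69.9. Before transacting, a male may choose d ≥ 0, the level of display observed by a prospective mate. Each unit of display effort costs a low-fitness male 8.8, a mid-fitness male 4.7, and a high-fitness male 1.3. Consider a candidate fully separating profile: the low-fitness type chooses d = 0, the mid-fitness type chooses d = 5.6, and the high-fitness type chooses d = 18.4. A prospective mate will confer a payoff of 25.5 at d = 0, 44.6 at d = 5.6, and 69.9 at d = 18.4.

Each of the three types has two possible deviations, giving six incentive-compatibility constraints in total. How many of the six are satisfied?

High-fitness (own payoff 69.9 − 1.3×18.4 = 45.98): to d=0 gives 25.5 → no gain ✓; to d=5.6 gives 44.6 − 1.3×5.6 = 37.32 → no gain ✓.
Mid-fitness (own payoff 44.6 − 4.7×5.6 = 18.28): to d=0 gives 25.5 → profitable ✗; to d=18.4 gives 69.9 − 4.7×18.4 = -16.58 → no gain ✓.
Low-fitness (own payoff 25.5): to d=5.6 gives 44.6 − 8.8×5.6 = -4.68 → no gain ✓; to d=18.4 gives 69.9 − 8.8×18.4 = -92.02 → no gain ✓.
5 of the 6 constraints hold; not an equilibrium.

5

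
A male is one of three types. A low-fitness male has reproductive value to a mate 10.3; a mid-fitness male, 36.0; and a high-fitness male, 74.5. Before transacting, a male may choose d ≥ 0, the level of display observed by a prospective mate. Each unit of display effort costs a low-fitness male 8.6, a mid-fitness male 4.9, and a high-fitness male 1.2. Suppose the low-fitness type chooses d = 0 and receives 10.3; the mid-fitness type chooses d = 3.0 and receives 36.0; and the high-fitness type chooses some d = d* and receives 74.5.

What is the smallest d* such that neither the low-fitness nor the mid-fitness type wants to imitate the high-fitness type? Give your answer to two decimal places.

Low-fitness type (on-path payoff 10.3) won't mimic when 10.3 ≥ 74.5 − 8.6·d*, i.e. d* ≥ 7.47.
Mid-fitness type (on-path payoff 36.0 − 4.9×3.0 = 21.3) won't mimic when 21.3 ≥ 74.5 − 4.9·d*, i.e. d* ≥ 10.86.
Both must hold, so d* = max(7.47, 10.86) = 10.86. The mid-fitness type's constraint binds.

10.86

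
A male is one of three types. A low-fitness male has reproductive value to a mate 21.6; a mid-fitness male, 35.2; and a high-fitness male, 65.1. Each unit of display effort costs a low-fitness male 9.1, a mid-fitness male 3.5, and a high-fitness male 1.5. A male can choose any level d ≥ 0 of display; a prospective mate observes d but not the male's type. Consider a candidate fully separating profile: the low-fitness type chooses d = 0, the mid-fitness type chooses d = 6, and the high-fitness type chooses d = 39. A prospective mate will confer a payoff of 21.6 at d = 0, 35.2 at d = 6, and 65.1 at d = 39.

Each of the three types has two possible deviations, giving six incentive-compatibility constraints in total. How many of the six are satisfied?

High-fitness (own payoff 65.1 − 1.5×39 = 6.6): to d=0 gives 21.6 → profitable ✗; to d=6 gives 35.2 − 1.5×6 = 26.2 → profitable ✗.
Low-fitness (own payoff 21.6): to d=6 gives 35.2 − 9.1×6 = -19.4 → no gain ✓; to d=39 gives 65.1 − 9.1×39 = -289.8 → no gain ✓.
Mid-fitness (own payoff 35.2 − 3.5×6 = 14.2): to d=0 gives 21.6 → profitable ✗; to d=39 gives 65.1 − 3.5×39 = -71.4 → no gain ✓.
3 of the 6 constraints hold; not an equilibrium.

3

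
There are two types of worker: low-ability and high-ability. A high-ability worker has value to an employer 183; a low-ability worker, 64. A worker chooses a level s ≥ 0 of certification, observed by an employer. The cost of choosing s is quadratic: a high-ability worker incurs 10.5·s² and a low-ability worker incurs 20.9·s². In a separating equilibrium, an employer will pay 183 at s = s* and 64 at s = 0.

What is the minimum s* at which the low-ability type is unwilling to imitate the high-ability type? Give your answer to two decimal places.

2.39

The low-ability type at s = 0 receives 64; imitating at s* yields 183 − 20.9·s*².
Indifference: 64 = 183 − 20.9·s*², so s*² = (183 − 64) / 20.9 ≈ 5.6938.
s* = √5.6938 ≈ 2.39.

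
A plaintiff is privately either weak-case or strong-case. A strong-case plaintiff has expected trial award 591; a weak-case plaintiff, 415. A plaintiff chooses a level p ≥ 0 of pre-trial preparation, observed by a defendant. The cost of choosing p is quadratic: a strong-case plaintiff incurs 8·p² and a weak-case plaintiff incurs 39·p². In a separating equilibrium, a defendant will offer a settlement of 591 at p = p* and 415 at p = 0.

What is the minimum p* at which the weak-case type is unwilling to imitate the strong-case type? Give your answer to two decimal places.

The weak-case type at p = 0 receives 415; imitating at p* yields 591 − 39·p*².
Indifference: 415 = 591 − 39·p*², so p*² = (591 − 415) / 39 ≈ 4.5128.
p* = √4.5128 ≈ 2.12.

2.12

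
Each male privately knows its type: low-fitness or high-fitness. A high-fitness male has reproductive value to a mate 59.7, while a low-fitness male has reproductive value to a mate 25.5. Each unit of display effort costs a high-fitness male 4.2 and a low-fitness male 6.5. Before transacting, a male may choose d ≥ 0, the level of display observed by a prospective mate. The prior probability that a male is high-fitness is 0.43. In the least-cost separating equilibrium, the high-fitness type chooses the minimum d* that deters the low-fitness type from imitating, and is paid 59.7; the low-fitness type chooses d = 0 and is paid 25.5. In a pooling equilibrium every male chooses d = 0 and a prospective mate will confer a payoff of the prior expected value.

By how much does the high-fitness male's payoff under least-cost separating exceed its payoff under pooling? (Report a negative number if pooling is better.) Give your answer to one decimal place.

Least-cost separating signal: d* solves 25.5 = 59.7 − 6.5·d*, so d* = (59.7 − 25.5)/6.5 ≈ 5.2615.
High-fitness type's separating payoff: 59.7 − 4.2 × d* = 59.7 − 4.2 × (59.7 − 25.5)/6.5 = 59.7 − 143.64/6.5 ≈ 37.602.
Pooling payoff: 0.43 × 59.7 + 0.57 × 25.5 = 40.206.
Difference: 37.602 − 40.206 = -2.604, i.e. -2.6 to one decimal place.
The high-fitness type would prefer the pooling outcome.

-2.6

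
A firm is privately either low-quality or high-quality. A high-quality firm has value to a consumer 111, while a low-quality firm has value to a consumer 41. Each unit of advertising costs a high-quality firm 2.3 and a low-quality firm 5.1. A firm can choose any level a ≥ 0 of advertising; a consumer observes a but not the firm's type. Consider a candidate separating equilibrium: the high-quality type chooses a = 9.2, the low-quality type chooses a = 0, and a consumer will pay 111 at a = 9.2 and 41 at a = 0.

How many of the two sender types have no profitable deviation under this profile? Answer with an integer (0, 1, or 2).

1

High-quality type: signal → 111 − 2.3 × 9.2 = 89.84; deviate to 0 → 41. IC holds (89.84 ≥ 41).
Low-quality type: stay at 0 → 41; mimic → 111 − 5.1 × 9.2 = 64.08. IC fails (41 < 64.08).
1 of 2 constraints hold, so this profile is not an equilibrium.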